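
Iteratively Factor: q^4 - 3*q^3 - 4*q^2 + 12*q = (q + 2)*(q^3 - 5*q^2 + 6*q) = (q - 2)*(q + 2)*(q^2 - 3*q) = (q - 3)*(q - 2)*(q + 2)*(q)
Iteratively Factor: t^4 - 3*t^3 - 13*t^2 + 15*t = (t)*(t^3 - 3*t^2 - 13*t + 15) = t*(t + 3)*(t^2 - 6*t + 5) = t*(t - 5)*(t + 3)*(t - 1)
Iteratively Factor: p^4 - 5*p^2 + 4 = (p - 1)*(p^3 + p^2 - 4*p - 4) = (p - 1)*(p + 1)*(p^2 - 4) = (p - 1)*(p + 1)*(p + 2)*(p - 2)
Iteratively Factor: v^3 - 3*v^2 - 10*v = (v - 5)*(v^2 + 2*v) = v*(v - 5)*(v + 2)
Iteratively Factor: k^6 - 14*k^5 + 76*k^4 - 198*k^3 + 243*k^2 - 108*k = (k)*(k^5 - 14*k^4 + 76*k^3 - 198*k^2 + 243*k - 108) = k*(k - 3)*(k^4 - 11*k^3 + 43*k^2 - 69*k + 36) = k*(k - 3)^2*(k^3 - 8*k^2 + 19*k - 12) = k*(k - 4)*(k - 3)^2*(k^2 - 4*k + 3) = k*(k - 4)*(k - 3)^2*(k - 1)*(k - 3)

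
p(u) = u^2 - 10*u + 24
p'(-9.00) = -28.00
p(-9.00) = 195.00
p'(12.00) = 14.00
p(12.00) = 48.00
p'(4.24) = -1.52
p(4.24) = -0.42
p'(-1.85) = -13.70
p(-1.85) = 45.92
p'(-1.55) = -13.10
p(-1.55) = 41.90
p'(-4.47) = -18.94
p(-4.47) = 88.68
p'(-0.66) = -11.32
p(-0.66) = 31.04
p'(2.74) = -4.52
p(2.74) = 4.11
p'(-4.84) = -19.68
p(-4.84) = 95.83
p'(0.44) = -9.12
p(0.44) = 19.79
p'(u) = 2*u - 10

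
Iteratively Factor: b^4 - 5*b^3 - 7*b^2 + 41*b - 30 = (b - 2)*(b^3 - 3*b^2 - 13*b + 15) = (b - 5)*(b - 2)*(b^2 + 2*b - 3) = (b - 5)*(b - 2)*(b + 3)*(b - 1)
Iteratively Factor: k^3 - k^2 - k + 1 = (k + 1)*(k^2 - 2*k + 1) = (k - 1)*(k + 1)*(k - 1)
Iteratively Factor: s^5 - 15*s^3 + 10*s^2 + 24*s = (s - 2)*(s^4 + 2*s^3 - 11*s^2 - 12*s) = s*(s - 2)*(s^3 + 2*s^2 - 11*s - 12) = s*(s - 2)*(s + 4)*(s^2 - 2*s - 3) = s*(s - 2)*(s + 1)*(s + 4)*(s - 3)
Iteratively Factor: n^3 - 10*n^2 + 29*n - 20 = (n - 1)*(n^2 - 9*n + 20) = (n - 5)*(n - 1)*(n - 4)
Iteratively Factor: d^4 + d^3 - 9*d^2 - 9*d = (d + 1)*(d^3 - 9*d) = (d - 3)*(d + 1)*(d^2 + 3*d) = (d - 3)*(d + 1)*(d + 3)*(d)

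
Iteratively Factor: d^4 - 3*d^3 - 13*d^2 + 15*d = (d - 1)*(d^3 - 2*d^2 - 15*d) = (d - 1)*(d + 3)*(d^2 - 5*d) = d*(d - 1)*(d + 3)*(d - 5)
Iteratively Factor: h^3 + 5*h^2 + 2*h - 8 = (h + 4)*(h^2 + h - 2) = (h - 1)*(h + 4)*(h + 2)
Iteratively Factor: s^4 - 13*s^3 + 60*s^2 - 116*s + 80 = (s - 2)*(s^3 - 11*s^2 + 38*s - 40) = (s - 5)*(s - 2)*(s^2 - 6*s + 8) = (s - 5)*(s - 2)^2*(s - 4)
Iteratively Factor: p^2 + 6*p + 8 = (p + 2)*(p + 4)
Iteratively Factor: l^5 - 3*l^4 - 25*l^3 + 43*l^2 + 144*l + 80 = (l + 4)*(l^4 - 7*l^3 + 3*l^2 + 31*l + 20) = (l - 5)*(l + 4)*(l^3 - 2*l^2 - 7*l - 4) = (l - 5)*(l - 4)*(l + 4)*(l^2 + 2*l + 1) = (l - 5)*(l - 4)*(l + 1)*(l + 4)*(l + 1)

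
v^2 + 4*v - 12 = (v - 2)*(v + 6)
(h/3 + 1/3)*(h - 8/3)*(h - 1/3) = h^3/3 - 2*h^2/3 - 19*h/27 + 8/27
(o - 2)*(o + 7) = o^2 + 5*o - 14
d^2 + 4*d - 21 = (d - 3)*(d + 7)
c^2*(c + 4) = c^3 + 4*c^2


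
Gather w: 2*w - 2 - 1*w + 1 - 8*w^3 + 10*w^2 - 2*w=-8*w^3 + 10*w^2 - w - 1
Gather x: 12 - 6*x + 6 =18 - 6*x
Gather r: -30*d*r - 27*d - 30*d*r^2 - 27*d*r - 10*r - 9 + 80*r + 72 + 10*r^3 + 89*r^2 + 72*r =-27*d + 10*r^3 + r^2*(89 - 30*d) + r*(142 - 57*d) + 63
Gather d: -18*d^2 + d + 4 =-18*d^2 + d + 4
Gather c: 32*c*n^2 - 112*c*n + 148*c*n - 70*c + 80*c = c*(32*n^2 + 36*n + 10)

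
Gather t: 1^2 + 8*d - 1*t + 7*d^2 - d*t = 7*d^2 + 8*d + t*(-d - 1) + 1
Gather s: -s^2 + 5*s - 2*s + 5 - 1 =-s^2 + 3*s + 4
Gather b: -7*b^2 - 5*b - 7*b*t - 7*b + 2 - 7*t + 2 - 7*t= -7*b^2 + b*(-7*t - 12) - 14*t + 4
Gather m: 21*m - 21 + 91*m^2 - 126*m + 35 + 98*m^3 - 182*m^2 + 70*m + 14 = 98*m^3 - 91*m^2 - 35*m + 28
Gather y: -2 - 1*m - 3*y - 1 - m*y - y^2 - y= -m - y^2 + y*(-m - 4) - 3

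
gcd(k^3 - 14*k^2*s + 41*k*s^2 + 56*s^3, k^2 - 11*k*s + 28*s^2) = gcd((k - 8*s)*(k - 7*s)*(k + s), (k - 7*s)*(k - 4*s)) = -k + 7*s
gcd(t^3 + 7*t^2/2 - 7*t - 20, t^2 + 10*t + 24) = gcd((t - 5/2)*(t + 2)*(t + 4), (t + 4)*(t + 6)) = t + 4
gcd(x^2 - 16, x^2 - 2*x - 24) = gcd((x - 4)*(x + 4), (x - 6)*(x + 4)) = x + 4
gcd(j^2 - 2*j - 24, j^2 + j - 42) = j - 6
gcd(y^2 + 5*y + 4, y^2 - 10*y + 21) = 1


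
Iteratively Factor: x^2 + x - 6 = (x + 3)*(x - 2)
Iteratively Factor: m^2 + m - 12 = (m - 3)*(m + 4)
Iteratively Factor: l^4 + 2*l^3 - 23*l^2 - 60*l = (l)*(l^3 + 2*l^2 - 23*l - 60) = l*(l + 4)*(l^2 - 2*l - 15) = l*(l + 3)*(l + 4)*(l - 5)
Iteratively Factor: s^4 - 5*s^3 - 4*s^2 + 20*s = (s + 2)*(s^3 - 7*s^2 + 10*s) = (s - 5)*(s + 2)*(s^2 - 2*s) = s*(s - 5)*(s + 2)*(s - 2)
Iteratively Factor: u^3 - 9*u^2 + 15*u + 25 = (u - 5)*(u^2 - 4*u - 5) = (u - 5)*(u + 1)*(u - 5)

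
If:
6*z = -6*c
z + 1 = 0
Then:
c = 1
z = -1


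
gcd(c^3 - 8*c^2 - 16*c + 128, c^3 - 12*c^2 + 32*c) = c^2 - 12*c + 32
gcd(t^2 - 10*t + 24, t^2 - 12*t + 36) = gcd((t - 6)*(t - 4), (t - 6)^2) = t - 6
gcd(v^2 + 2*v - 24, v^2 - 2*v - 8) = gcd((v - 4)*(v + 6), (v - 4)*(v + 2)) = v - 4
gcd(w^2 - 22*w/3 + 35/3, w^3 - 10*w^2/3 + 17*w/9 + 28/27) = w - 7/3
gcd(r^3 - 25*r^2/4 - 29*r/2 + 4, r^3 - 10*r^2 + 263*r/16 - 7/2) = r^2 - 33*r/4 + 2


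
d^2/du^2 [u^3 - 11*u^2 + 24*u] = 6*u - 22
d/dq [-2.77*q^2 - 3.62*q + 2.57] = -5.54*q - 3.62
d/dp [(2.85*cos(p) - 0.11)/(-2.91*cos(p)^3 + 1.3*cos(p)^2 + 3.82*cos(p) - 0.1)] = (-16.587*cos(p)^3 + 4.6653*cos(p)^2 - 0.286*cos(p) - 0.1352)*sin(p)/(8.4681*cos(p)^6 - 7.566*cos(p)^5 - 20.5424*cos(p)^4 + 10.514*cos(p)^3 + 14.3324*cos(p)^2 - 0.764*cos(p) + 0.01)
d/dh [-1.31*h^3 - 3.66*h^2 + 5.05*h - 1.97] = -3.93*h^2 - 7.32*h + 5.05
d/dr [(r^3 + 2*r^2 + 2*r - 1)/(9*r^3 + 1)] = 2*(-9*r^4 - 18*r^3 + 15*r^2 + 2*r + 1)/(81*r^6 + 18*r^3 + 1)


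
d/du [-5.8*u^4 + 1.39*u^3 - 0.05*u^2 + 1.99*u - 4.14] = -23.2*u^3 + 4.17*u^2 - 0.1*u + 1.99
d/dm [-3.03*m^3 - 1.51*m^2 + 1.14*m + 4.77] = -9.09*m^2 - 3.02*m + 1.14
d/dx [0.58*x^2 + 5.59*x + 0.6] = 1.16*x + 5.59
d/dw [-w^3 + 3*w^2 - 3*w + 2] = -3*w^2 + 6*w - 3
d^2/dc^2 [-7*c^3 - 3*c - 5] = -42*c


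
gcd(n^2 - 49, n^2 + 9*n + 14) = n + 7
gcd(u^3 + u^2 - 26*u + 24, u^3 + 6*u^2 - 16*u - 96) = u^2 + 2*u - 24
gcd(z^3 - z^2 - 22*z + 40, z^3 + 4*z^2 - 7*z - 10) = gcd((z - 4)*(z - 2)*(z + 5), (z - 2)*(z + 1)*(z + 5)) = z^2 + 3*z - 10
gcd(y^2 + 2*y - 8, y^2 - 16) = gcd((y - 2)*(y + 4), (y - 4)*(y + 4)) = y + 4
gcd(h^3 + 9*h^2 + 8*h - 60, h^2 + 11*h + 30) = h^2 + 11*h + 30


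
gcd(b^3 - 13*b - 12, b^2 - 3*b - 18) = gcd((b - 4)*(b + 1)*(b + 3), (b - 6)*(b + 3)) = b + 3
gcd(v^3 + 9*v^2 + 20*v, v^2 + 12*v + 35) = v + 5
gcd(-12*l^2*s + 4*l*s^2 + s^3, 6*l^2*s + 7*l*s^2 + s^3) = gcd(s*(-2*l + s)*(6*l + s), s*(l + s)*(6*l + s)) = 6*l*s + s^2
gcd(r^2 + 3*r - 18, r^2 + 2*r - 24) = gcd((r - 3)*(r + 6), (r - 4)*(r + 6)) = r + 6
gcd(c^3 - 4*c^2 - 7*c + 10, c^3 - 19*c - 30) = c^2 - 3*c - 10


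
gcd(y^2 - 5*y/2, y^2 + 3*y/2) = y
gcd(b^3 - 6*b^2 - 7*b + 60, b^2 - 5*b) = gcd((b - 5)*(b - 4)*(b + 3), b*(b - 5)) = b - 5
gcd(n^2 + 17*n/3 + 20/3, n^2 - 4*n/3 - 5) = n + 5/3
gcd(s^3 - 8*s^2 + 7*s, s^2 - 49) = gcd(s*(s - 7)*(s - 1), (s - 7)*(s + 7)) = s - 7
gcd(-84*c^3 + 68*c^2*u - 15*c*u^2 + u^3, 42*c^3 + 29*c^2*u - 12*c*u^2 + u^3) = 42*c^2 - 13*c*u + u^2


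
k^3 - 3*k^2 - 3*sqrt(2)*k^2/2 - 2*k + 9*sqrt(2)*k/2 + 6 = (k - 3)*(k - 2*sqrt(2))*(k + sqrt(2)/2)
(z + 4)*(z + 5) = z^2 + 9*z + 20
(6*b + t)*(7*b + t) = 42*b^2 + 13*b*t + t^2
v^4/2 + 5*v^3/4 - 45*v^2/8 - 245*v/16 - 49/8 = (v/2 + 1/4)*(v - 7/2)*(v + 2)*(v + 7/2)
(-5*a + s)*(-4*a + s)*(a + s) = 20*a^3 + 11*a^2*s - 8*a*s^2 + s^3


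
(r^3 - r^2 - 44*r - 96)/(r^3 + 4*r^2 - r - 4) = (r^2 - 5*r - 24)/(r^2 - 1)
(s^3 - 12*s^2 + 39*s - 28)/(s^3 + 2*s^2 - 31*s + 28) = (s - 7)/(s + 7)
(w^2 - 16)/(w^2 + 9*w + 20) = (w - 4)/(w + 5)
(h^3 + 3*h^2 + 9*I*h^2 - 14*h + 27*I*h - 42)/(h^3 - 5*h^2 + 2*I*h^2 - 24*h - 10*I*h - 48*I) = (h + 7*I)/(h - 8)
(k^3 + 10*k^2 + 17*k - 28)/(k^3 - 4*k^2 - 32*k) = (k^2 + 6*k - 7)/(k*(k - 8))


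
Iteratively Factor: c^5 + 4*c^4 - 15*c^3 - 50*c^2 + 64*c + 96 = (c - 3)*(c^4 + 7*c^3 + 6*c^2 - 32*c - 32) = (c - 3)*(c + 4)*(c^3 + 3*c^2 - 6*c - 8) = (c - 3)*(c + 4)^2*(c^2 - c - 2) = (c - 3)*(c - 2)*(c + 4)^2*(c + 1)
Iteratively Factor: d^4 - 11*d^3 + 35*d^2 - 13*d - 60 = (d - 5)*(d^3 - 6*d^2 + 5*d + 12) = (d - 5)*(d - 3)*(d^2 - 3*d - 4) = (d - 5)*(d - 4)*(d - 3)*(d + 1)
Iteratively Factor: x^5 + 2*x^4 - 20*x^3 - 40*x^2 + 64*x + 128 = (x - 2)*(x^4 + 4*x^3 - 12*x^2 - 64*x - 64) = (x - 4)*(x - 2)*(x^3 + 8*x^2 + 20*x + 16) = (x - 4)*(x - 2)*(x + 2)*(x^2 + 6*x + 8) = (x - 4)*(x - 2)*(x + 2)^2*(x + 4)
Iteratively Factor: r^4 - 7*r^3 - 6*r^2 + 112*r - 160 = (r - 2)*(r^3 - 5*r^2 - 16*r + 80) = (r - 4)*(r - 2)*(r^2 - r - 20) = (r - 4)*(r - 2)*(r + 4)*(r - 5)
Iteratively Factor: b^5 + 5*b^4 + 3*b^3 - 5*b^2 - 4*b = (b + 4)*(b^4 + b^3 - b^2 - b) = (b + 1)*(b + 4)*(b^3 - b) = (b + 1)^2*(b + 4)*(b^2 - b) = b*(b + 1)^2*(b + 4)*(b - 1)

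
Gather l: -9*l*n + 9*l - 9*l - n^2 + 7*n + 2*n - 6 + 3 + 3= -9*l*n - n^2 + 9*n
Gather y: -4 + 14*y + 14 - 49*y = 10 - 35*y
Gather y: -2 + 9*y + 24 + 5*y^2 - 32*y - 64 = 5*y^2 - 23*y - 42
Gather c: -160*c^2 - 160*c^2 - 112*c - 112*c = -320*c^2 - 224*c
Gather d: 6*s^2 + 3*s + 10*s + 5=6*s^2 + 13*s + 5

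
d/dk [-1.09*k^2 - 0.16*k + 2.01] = -2.18*k - 0.16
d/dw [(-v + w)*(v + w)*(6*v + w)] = -v^2 + 12*v*w + 3*w^2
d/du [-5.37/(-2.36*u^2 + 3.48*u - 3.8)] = (18.6876 - 25.3464*u)/(2.36*u^2 - 3.48*u + 3.8)^2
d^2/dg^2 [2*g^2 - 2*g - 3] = 4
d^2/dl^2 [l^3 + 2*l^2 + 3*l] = 6*l + 4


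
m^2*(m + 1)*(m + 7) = m^4 + 8*m^3 + 7*m^2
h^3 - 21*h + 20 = (h - 4)*(h - 1)*(h + 5)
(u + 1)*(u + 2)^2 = u^3 + 5*u^2 + 8*u + 4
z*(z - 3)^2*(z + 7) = z^4 + z^3 - 33*z^2 + 63*z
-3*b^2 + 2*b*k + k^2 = (-b + k)*(3*b + k)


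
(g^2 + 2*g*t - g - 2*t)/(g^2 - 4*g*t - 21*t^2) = (-g^2 - 2*g*t + g + 2*t)/(-g^2 + 4*g*t + 21*t^2)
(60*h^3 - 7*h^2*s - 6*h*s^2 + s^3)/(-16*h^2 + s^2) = (-15*h^2 - 2*h*s + s^2)/(4*h + s)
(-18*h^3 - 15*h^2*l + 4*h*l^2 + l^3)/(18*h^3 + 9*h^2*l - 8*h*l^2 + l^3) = (-6*h - l)/(6*h - l)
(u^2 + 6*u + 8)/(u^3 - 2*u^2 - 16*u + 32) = (u + 2)/(u^2 - 6*u + 8)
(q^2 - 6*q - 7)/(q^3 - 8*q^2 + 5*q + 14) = 1/(q - 2)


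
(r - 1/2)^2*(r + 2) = r^3 + r^2 - 7*r/4 + 1/2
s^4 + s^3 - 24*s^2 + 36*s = s*(s - 3)*(s - 2)*(s + 6)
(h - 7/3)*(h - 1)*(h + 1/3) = h^3 - 3*h^2 + 11*h/9 + 7/9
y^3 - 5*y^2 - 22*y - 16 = (y - 8)*(y + 1)*(y + 2)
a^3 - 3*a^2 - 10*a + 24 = (a - 4)*(a - 2)*(a + 3)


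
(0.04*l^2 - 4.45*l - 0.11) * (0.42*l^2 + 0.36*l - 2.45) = 0.0168*l^4 - 1.8546*l^3 - 1.7462*l^2 + 10.8629*l + 0.2695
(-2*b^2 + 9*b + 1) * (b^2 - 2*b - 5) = -2*b^4 + 13*b^3 - 7*b^2 - 47*b - 5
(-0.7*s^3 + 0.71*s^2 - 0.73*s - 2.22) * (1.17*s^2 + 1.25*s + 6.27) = -0.819*s^5 - 0.0443000000000001*s^4 - 4.3556*s^3 + 0.9418*s^2 - 7.3521*s - 13.9194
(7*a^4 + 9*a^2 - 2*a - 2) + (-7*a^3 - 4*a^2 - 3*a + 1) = 7*a^4 - 7*a^3 + 5*a^2 - 5*a - 1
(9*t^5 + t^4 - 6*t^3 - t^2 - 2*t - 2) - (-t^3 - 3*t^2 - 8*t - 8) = 9*t^5 + t^4 - 5*t^3 + 2*t^2 + 6*t + 6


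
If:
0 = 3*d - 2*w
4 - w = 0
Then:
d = 8/3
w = 4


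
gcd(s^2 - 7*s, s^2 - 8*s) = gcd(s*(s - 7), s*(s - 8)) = s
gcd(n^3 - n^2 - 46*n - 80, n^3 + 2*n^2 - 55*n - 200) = n^2 - 3*n - 40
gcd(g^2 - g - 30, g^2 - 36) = g - 6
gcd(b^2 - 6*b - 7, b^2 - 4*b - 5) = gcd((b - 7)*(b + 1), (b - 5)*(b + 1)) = b + 1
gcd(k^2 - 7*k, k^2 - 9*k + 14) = k - 7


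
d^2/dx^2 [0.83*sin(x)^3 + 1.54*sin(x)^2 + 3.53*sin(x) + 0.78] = -4.1525*sin(x) + 1.8675*sin(3*x) + 3.08*cos(2*x)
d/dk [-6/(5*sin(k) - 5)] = 6*cos(k)/(5*(sin(k) - 1)^2)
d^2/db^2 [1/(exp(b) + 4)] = (exp(b) - 4)*exp(b)/(exp(b) + 4)^3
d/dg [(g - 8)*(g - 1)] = 2*g - 9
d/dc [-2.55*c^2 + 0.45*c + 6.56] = 0.45 - 5.1*c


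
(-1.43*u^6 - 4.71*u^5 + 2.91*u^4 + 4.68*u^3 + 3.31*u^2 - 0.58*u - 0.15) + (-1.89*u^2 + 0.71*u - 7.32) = -1.43*u^6 - 4.71*u^5 + 2.91*u^4 + 4.68*u^3 + 1.42*u^2 + 0.13*u - 7.47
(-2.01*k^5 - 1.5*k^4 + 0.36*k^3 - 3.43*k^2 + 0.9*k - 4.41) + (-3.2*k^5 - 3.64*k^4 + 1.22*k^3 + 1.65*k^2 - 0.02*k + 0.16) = -5.21*k^5 - 5.14*k^4 + 1.58*k^3 - 1.78*k^2 + 0.88*k - 4.25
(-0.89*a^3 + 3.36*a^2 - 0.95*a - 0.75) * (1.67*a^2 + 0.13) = -1.4863*a^5 + 5.6112*a^4 - 1.7022*a^3 - 0.8157*a^2 - 0.1235*a - 0.0975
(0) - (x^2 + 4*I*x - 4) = -x^2 - 4*I*x + 4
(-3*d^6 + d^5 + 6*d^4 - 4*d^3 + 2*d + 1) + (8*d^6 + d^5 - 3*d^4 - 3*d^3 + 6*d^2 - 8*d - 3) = 5*d^6 + 2*d^5 + 3*d^4 - 7*d^3 + 6*d^2 - 6*d - 2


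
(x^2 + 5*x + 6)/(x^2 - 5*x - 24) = (x + 2)/(x - 8)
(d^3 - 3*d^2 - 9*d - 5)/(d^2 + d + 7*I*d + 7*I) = (d^2 - 4*d - 5)/(d + 7*I)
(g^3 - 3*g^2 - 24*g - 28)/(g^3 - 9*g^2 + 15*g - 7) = (g^2 + 4*g + 4)/(g^2 - 2*g + 1)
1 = 1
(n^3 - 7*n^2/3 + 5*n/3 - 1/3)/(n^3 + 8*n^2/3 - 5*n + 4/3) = (n - 1)/(n + 4)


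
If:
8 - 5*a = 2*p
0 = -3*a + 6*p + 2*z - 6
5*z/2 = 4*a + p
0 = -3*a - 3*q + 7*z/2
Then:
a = 53/42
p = 71/84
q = 125/84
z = 33/14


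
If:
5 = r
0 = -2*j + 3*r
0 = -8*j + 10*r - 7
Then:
No Solution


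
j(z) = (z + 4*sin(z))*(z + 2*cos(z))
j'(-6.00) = -21.90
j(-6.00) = 19.92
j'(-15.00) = -6.81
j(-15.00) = 290.76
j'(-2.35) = -5.79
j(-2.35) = 19.51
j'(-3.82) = 11.70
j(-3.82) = 7.04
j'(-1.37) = -17.40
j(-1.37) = 5.14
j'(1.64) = -4.52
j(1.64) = 8.46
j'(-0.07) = 9.21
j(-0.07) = -0.67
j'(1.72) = -4.97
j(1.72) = 8.07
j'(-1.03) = -12.11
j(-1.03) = 0.00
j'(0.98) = 3.92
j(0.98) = 9.01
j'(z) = (1 - 2*sin(z))*(z + 4*sin(z)) + (z + 2*cos(z))*(4*cos(z) + 1) = -(z + 4*sin(z))*(2*sin(z) - 1) + (z + 2*cos(z))*(4*cos(z) + 1)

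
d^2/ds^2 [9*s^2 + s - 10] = 18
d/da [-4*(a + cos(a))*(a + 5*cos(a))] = 24*a*sin(a) - 8*a + 20*sin(2*a) - 24*cos(a)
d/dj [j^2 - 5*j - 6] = 2*j - 5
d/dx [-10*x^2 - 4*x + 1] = -20*x - 4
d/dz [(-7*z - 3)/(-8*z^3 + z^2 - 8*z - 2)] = (56*z^3 - 7*z^2 + 56*z - 2*(7*z + 3)*(12*z^2 - z + 4) + 14)/(8*z^3 - z^2 + 8*z + 2)^2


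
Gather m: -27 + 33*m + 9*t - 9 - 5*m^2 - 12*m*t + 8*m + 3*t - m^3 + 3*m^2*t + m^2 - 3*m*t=-m^3 + m^2*(3*t - 4) + m*(41 - 15*t) + 12*t - 36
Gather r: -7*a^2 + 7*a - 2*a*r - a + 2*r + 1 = -7*a^2 + 6*a + r*(2 - 2*a) + 1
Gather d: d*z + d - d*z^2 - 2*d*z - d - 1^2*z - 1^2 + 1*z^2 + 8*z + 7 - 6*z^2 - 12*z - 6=d*(-z^2 - z) - 5*z^2 - 5*z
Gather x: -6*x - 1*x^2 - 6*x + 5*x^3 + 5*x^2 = 5*x^3 + 4*x^2 - 12*x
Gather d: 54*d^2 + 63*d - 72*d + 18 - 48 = 54*d^2 - 9*d - 30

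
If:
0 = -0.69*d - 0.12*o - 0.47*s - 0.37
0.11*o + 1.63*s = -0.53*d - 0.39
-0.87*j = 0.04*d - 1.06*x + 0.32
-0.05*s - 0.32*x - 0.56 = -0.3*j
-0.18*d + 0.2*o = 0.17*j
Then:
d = -2.42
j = 16.46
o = 11.81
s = -0.25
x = 13.72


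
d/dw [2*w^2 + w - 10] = 4*w + 1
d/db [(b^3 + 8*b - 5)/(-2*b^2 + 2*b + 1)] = (-2*b^4 + 4*b^3 + 19*b^2 - 20*b + 18)/(4*b^4 - 8*b^3 + 4*b + 1)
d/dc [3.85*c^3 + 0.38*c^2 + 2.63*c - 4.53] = 11.55*c^2 + 0.76*c + 2.63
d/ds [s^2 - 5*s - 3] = 2*s - 5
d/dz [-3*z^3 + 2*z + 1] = 2 - 9*z^2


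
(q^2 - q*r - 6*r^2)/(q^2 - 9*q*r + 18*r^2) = (q + 2*r)/(q - 6*r)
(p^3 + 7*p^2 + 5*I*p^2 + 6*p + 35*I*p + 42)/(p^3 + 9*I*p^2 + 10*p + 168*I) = (p^2 + p*(7 - I) - 7*I)/(p^2 + 3*I*p + 28)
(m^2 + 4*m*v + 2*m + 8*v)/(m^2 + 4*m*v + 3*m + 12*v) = (m + 2)/(m + 3)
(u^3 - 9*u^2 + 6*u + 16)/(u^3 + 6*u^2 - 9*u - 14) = (u - 8)/(u + 7)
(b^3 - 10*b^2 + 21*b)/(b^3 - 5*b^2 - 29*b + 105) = b/(b + 5)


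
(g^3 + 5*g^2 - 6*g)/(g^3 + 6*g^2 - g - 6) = g/(g + 1)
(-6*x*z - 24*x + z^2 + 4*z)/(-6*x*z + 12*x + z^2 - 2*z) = (z + 4)/(z - 2)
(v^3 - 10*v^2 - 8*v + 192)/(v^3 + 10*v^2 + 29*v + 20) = (v^2 - 14*v + 48)/(v^2 + 6*v + 5)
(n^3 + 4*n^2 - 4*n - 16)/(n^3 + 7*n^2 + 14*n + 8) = (n - 2)/(n + 1)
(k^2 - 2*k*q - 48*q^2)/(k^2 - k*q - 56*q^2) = (k + 6*q)/(k + 7*q)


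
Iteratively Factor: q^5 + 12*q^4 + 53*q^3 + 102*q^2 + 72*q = (q + 3)*(q^4 + 9*q^3 + 26*q^2 + 24*q) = q*(q + 3)*(q^3 + 9*q^2 + 26*q + 24) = q*(q + 3)*(q + 4)*(q^2 + 5*q + 6) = q*(q + 3)^2*(q + 4)*(q + 2)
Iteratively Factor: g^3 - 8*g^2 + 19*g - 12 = (g - 1)*(g^2 - 7*g + 12) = (g - 3)*(g - 1)*(g - 4)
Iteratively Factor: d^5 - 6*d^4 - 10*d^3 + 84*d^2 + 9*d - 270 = (d - 5)*(d^4 - d^3 - 15*d^2 + 9*d + 54) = (d - 5)*(d + 2)*(d^3 - 3*d^2 - 9*d + 27) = (d - 5)*(d - 3)*(d + 2)*(d^2 - 9) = (d - 5)*(d - 3)*(d + 2)*(d + 3)*(d - 3)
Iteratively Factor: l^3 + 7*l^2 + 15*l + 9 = (l + 3)*(l^2 + 4*l + 3) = (l + 1)*(l + 3)*(l + 3)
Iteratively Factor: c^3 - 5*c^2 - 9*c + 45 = (c - 5)*(c^2 - 9) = (c - 5)*(c - 3)*(c + 3)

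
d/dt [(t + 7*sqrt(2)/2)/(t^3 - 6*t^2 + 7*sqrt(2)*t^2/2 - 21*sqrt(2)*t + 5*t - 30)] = 2*(2*t^3 - 12*t^2 + 7*sqrt(2)*t^2 - 42*sqrt(2)*t + 10*t - (2*t + 7*sqrt(2))*(3*t^2 - 12*t + 7*sqrt(2)*t - 21*sqrt(2) + 5) - 60)/(2*t^3 - 12*t^2 + 7*sqrt(2)*t^2 - 42*sqrt(2)*t + 10*t - 60)^2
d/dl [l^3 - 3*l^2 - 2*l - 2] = 3*l^2 - 6*l - 2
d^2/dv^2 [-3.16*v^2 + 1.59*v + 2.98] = -6.32000000000000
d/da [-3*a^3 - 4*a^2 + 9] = a*(-9*a - 8)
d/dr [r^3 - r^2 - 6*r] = 3*r^2 - 2*r - 6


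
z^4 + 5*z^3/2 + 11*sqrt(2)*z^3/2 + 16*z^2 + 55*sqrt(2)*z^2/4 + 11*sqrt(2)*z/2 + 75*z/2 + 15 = (z + 1/2)*(z + 2)*(z + 5*sqrt(2)/2)*(z + 3*sqrt(2))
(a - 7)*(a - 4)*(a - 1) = a^3 - 12*a^2 + 39*a - 28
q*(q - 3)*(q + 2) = q^3 - q^2 - 6*q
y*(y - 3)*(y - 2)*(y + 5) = y^4 - 19*y^2 + 30*y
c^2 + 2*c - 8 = (c - 2)*(c + 4)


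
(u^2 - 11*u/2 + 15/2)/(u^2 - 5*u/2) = (u - 3)/u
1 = 1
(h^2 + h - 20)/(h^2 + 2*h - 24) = (h + 5)/(h + 6)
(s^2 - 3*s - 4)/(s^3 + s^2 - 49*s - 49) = (s - 4)/(s^2 - 49)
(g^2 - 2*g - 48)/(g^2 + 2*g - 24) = (g - 8)/(g - 4)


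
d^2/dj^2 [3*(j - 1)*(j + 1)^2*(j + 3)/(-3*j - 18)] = 2*(-3*j^4 - 52*j^3 - 288*j^2 - 432*j - 93)/(j^3 + 18*j^2 + 108*j + 216)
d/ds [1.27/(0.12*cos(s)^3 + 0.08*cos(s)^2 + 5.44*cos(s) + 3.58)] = (0.4572*cos(s)^2 + 0.2032*cos(s) + 6.9088)*sin(s)/(0.12*cos(s)^3 + 0.08*cos(s)^2 + 5.44*cos(s) + 3.58)^2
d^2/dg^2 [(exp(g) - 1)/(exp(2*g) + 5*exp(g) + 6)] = (exp(4*g) - 9*exp(3*g) - 51*exp(2*g) - 31*exp(g) + 66)*exp(g)/(exp(6*g) + 15*exp(5*g) + 93*exp(4*g) + 305*exp(3*g) + 558*exp(2*g) + 540*exp(g) + 216)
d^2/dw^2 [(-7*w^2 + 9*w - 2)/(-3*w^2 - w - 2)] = 12*(-17*w^3 - 12*w^2 + 30*w + 6)/(27*w^6 + 27*w^5 + 63*w^4 + 37*w^3 + 42*w^2 + 12*w + 8)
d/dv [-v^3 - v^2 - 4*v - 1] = -3*v^2 - 2*v - 4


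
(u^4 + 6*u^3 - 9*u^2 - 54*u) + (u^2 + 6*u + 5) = u^4 + 6*u^3 - 8*u^2 - 48*u + 5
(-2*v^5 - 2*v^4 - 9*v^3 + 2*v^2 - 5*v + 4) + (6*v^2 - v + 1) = -2*v^5 - 2*v^4 - 9*v^3 + 8*v^2 - 6*v + 5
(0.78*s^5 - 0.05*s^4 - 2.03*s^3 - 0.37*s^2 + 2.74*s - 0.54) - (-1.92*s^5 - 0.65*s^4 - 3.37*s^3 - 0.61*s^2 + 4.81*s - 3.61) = 2.7*s^5 + 0.6*s^4 + 1.34*s^3 + 0.24*s^2 - 2.07*s + 3.07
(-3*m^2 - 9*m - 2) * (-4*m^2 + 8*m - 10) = 12*m^4 + 12*m^3 - 34*m^2 + 74*m + 20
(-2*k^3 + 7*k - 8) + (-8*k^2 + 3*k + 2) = -2*k^3 - 8*k^2 + 10*k - 6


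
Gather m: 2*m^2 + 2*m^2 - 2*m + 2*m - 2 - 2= 4*m^2 - 4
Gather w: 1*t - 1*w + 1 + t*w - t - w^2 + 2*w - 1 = -w^2 + w*(t + 1)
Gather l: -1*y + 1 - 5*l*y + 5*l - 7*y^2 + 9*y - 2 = l*(5 - 5*y) - 7*y^2 + 8*y - 1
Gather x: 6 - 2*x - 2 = 4 - 2*x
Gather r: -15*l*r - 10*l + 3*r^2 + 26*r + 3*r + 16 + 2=-10*l + 3*r^2 + r*(29 - 15*l) + 18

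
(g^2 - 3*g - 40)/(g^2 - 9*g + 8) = (g + 5)/(g - 1)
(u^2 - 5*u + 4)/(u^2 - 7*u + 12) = (u - 1)/(u - 3)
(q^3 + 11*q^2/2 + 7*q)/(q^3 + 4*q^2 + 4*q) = (q + 7/2)/(q + 2)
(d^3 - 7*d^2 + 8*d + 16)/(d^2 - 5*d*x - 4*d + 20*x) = (-d^2 + 3*d + 4)/(-d + 5*x)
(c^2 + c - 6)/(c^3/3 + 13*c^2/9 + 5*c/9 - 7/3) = 9*(c - 2)/(3*c^2 + 4*c - 7)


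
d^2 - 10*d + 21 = (d - 7)*(d - 3)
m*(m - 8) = m^2 - 8*m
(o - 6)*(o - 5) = o^2 - 11*o + 30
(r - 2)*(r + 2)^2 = r^3 + 2*r^2 - 4*r - 8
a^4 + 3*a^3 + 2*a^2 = a^2*(a + 1)*(a + 2)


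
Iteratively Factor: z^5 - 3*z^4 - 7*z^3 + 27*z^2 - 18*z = (z - 1)*(z^4 - 2*z^3 - 9*z^2 + 18*z) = (z - 1)*(z + 3)*(z^3 - 5*z^2 + 6*z) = z*(z - 1)*(z + 3)*(z^2 - 5*z + 6) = z*(z - 3)*(z - 1)*(z + 3)*(z - 2)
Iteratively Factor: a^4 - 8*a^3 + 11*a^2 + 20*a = (a - 5)*(a^3 - 3*a^2 - 4*a) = (a - 5)*(a - 4)*(a^2 + a) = a*(a - 5)*(a - 4)*(a + 1)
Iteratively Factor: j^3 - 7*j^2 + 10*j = (j - 5)*(j^2 - 2*j) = j*(j - 5)*(j - 2)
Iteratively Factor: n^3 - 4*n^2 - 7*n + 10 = (n + 2)*(n^2 - 6*n + 5) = (n - 5)*(n + 2)*(n - 1)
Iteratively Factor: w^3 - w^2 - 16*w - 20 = (w - 5)*(w^2 + 4*w + 4) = (w - 5)*(w + 2)*(w + 2)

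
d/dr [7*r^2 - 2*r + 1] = 14*r - 2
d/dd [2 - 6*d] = -6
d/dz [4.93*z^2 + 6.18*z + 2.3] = 9.86*z + 6.18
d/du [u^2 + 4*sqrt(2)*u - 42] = 2*u + 4*sqrt(2)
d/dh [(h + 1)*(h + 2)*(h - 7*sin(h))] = -(h + 1)*(h + 2)*(7*cos(h) - 1) + (h + 1)*(h - 7*sin(h)) + (h + 2)*(h - 7*sin(h))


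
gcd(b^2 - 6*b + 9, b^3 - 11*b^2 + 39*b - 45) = b^2 - 6*b + 9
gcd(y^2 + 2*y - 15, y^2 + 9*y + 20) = y + 5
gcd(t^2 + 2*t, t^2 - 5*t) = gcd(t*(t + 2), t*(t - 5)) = t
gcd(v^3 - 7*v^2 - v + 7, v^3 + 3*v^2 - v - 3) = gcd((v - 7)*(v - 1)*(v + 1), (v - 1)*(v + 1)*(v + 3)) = v^2 - 1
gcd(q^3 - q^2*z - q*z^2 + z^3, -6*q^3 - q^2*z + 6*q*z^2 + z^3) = -q^2 + z^2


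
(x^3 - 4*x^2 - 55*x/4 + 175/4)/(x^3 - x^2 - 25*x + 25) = (x^2 + x - 35/4)/(x^2 + 4*x - 5)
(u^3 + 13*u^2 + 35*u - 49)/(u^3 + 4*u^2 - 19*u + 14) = (u + 7)/(u - 2)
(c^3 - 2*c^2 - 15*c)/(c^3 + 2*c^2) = (c^2 - 2*c - 15)/(c*(c + 2))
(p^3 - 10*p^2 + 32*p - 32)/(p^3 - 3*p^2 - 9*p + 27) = (p^3 - 10*p^2 + 32*p - 32)/(p^3 - 3*p^2 - 9*p + 27)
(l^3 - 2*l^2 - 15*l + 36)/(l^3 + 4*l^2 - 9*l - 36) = (l - 3)/(l + 3)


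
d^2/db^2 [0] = 0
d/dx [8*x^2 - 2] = 16*x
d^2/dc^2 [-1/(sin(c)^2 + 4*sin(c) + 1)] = 2*(2*sin(c)^4 + 6*sin(c)^3 + 3*sin(c)^2 - 14*sin(c) - 15)/(sin(c)^2 + 4*sin(c) + 1)^3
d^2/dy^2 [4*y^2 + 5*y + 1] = 8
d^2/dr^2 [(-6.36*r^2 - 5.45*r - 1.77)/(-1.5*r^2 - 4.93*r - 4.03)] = (-69.5393999999999*r^3 - 206.7822*r^2 - 119.1366*r + 54.664184)/(3.375*r^6 + 33.2775*r^5 + 136.57455*r^4 + 298.634257*r^3 + 366.930291*r^2 + 240.202911*r + 65.450827)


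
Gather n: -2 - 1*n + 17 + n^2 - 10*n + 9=n^2 - 11*n + 24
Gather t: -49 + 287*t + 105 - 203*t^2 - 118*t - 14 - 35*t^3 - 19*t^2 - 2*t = -35*t^3 - 222*t^2 + 167*t + 42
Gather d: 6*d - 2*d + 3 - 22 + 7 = 4*d - 12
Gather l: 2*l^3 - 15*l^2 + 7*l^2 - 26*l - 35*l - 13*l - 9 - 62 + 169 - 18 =2*l^3 - 8*l^2 - 74*l + 80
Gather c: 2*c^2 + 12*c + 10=2*c^2 + 12*c + 10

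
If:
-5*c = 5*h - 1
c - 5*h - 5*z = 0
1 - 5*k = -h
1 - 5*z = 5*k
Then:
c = 4/25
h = 1/25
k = 26/125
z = -1/125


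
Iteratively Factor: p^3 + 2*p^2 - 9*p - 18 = (p + 3)*(p^2 - p - 6) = (p + 2)*(p + 3)*(p - 3)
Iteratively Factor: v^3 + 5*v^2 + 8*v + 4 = (v + 2)*(v^2 + 3*v + 2) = (v + 1)*(v + 2)*(v + 2)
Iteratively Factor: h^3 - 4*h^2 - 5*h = (h + 1)*(h^2 - 5*h) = h*(h + 1)*(h - 5)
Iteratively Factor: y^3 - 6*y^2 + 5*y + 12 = (y + 1)*(y^2 - 7*y + 12) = (y - 3)*(y + 1)*(y - 4)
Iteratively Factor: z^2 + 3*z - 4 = (z - 1)*(z + 4)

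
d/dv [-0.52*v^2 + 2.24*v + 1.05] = 2.24 - 1.04*v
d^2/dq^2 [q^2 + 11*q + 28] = 2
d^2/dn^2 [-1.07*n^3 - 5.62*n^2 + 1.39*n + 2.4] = -6.42*n - 11.24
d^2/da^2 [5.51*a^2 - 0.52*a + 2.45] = 11.0200000000000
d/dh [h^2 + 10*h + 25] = 2*h + 10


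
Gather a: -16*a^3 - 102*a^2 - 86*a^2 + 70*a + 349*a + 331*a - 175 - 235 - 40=-16*a^3 - 188*a^2 + 750*a - 450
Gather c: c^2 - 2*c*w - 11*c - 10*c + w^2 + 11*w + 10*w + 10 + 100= c^2 + c*(-2*w - 21) + w^2 + 21*w + 110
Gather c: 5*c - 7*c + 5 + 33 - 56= -2*c - 18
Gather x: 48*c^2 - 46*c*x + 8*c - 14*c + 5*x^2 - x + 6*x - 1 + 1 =48*c^2 - 6*c + 5*x^2 + x*(5 - 46*c)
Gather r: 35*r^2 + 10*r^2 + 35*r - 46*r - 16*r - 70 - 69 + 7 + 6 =45*r^2 - 27*r - 126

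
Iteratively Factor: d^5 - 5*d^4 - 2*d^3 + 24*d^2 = (d)*(d^4 - 5*d^3 - 2*d^2 + 24*d) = d*(d - 3)*(d^3 - 2*d^2 - 8*d) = d*(d - 4)*(d - 3)*(d^2 + 2*d) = d*(d - 4)*(d - 3)*(d + 2)*(d)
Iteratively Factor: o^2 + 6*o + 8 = (o + 2)*(o + 4)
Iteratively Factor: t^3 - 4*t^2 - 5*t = (t - 5)*(t^2 + t) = (t - 5)*(t + 1)*(t)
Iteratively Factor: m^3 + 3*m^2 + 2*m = (m)*(m^2 + 3*m + 2) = m*(m + 2)*(m + 1)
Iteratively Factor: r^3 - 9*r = (r + 3)*(r^2 - 3*r) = (r - 3)*(r + 3)*(r)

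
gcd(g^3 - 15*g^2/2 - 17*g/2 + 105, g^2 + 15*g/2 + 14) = g + 7/2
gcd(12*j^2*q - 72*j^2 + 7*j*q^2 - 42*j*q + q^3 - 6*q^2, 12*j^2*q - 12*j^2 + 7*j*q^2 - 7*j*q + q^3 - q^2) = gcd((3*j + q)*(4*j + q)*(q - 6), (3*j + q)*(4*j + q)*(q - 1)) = 12*j^2 + 7*j*q + q^2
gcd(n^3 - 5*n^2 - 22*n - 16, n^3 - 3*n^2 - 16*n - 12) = n^2 + 3*n + 2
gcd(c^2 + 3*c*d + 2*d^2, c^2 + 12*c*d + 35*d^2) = 1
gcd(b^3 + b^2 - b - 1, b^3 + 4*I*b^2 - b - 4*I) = b^2 - 1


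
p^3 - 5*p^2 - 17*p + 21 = (p - 7)*(p - 1)*(p + 3)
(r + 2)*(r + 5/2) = r^2 + 9*r/2 + 5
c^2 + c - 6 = (c - 2)*(c + 3)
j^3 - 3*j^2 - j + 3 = (j - 3)*(j - 1)*(j + 1)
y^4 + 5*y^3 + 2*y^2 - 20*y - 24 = (y - 2)*(y + 2)^2*(y + 3)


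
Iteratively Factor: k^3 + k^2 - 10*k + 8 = (k - 2)*(k^2 + 3*k - 4) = (k - 2)*(k - 1)*(k + 4)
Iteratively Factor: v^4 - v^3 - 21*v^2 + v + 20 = (v - 1)*(v^3 - 21*v - 20) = (v - 1)*(v + 1)*(v^2 - v - 20) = (v - 1)*(v + 1)*(v + 4)*(v - 5)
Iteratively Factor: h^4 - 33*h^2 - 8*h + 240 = (h + 4)*(h^3 - 4*h^2 - 17*h + 60) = (h + 4)^2*(h^2 - 8*h + 15) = (h - 5)*(h + 4)^2*(h - 3)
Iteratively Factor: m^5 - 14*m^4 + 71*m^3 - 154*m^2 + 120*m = (m - 5)*(m^4 - 9*m^3 + 26*m^2 - 24*m) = m*(m - 5)*(m^3 - 9*m^2 + 26*m - 24) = m*(m - 5)*(m - 3)*(m^2 - 6*m + 8) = m*(m - 5)*(m - 4)*(m - 3)*(m - 2)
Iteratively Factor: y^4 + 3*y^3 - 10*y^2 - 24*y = (y)*(y^3 + 3*y^2 - 10*y - 24) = y*(y - 3)*(y^2 + 6*y + 8) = y*(y - 3)*(y + 2)*(y + 4)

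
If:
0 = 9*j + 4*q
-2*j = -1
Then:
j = 1/2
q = -9/8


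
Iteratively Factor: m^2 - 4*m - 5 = (m + 1)*(m - 5)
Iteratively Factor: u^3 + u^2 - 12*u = (u)*(u^2 + u - 12) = u*(u + 4)*(u - 3)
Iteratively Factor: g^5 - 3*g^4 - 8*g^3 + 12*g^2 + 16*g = (g - 2)*(g^4 - g^3 - 10*g^2 - 8*g) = g*(g - 2)*(g^3 - g^2 - 10*g - 8) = g*(g - 4)*(g - 2)*(g^2 + 3*g + 2) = g*(g - 4)*(g - 2)*(g + 1)*(g + 2)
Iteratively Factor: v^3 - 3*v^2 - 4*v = (v + 1)*(v^2 - 4*v) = (v - 4)*(v + 1)*(v)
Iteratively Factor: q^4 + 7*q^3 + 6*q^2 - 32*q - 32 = (q - 2)*(q^3 + 9*q^2 + 24*q + 16) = (q - 2)*(q + 4)*(q^2 + 5*q + 4) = (q - 2)*(q + 1)*(q + 4)*(q + 4)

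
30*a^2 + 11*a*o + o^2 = (5*a + o)*(6*a + o)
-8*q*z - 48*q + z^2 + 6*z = (-8*q + z)*(z + 6)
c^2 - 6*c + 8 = (c - 4)*(c - 2)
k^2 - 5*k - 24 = (k - 8)*(k + 3)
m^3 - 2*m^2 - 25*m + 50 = (m - 5)*(m - 2)*(m + 5)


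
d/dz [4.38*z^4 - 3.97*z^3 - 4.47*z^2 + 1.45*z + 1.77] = 17.52*z^3 - 11.91*z^2 - 8.94*z + 1.45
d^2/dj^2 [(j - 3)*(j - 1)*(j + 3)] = 6*j - 2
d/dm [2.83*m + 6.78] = 2.83000000000000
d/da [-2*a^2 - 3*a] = -4*a - 3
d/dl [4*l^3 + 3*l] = 12*l^2 + 3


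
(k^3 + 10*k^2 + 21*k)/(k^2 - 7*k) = (k^2 + 10*k + 21)/(k - 7)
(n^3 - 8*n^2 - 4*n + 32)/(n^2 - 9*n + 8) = (n^2 - 4)/(n - 1)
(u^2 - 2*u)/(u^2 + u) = (u - 2)/(u + 1)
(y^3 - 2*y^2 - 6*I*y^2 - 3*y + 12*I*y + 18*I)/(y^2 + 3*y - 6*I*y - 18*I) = (y^2 - 2*y - 3)/(y + 3)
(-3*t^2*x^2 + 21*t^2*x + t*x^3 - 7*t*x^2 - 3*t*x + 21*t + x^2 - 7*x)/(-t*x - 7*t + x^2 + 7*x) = (3*t^2*x^2 - 21*t^2*x - t*x^3 + 7*t*x^2 + 3*t*x - 21*t - x^2 + 7*x)/(t*x + 7*t - x^2 - 7*x)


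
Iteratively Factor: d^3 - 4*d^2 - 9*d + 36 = (d + 3)*(d^2 - 7*d + 12) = (d - 3)*(d + 3)*(d - 4)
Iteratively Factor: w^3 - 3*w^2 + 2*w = (w)*(w^2 - 3*w + 2) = w*(w - 1)*(w - 2)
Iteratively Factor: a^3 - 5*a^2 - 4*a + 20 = (a + 2)*(a^2 - 7*a + 10) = (a - 5)*(a + 2)*(a - 2)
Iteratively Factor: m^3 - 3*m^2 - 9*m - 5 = (m - 5)*(m^2 + 2*m + 1) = (m - 5)*(m + 1)*(m + 1)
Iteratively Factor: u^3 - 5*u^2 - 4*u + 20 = (u + 2)*(u^2 - 7*u + 10) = (u - 5)*(u + 2)*(u - 2)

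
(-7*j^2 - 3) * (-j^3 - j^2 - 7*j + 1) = 7*j^5 + 7*j^4 + 52*j^3 - 4*j^2 + 21*j - 3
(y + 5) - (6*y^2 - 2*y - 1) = -6*y^2 + 3*y + 6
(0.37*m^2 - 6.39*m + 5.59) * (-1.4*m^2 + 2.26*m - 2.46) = -0.518*m^4 + 9.7822*m^3 - 23.1776*m^2 + 28.3528*m - 13.7514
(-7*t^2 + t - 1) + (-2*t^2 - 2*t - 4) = -9*t^2 - t - 5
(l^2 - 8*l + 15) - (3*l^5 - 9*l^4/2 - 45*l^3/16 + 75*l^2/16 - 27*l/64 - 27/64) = -3*l^5 + 9*l^4/2 + 45*l^3/16 - 59*l^2/16 - 485*l/64 + 987/64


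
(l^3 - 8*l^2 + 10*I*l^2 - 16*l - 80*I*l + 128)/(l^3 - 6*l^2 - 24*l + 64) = (l^2 + 10*I*l - 16)/(l^2 + 2*l - 8)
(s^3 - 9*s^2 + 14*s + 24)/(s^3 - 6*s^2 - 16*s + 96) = (s + 1)/(s + 4)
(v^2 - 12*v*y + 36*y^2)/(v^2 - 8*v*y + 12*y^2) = (-v + 6*y)/(-v + 2*y)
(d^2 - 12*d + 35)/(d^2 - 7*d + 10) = (d - 7)/(d - 2)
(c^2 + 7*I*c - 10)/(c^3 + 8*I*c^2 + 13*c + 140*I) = (c + 2*I)/(c^2 + 3*I*c + 28)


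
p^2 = p^2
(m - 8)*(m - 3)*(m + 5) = m^3 - 6*m^2 - 31*m + 120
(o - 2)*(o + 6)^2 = o^3 + 10*o^2 + 12*o - 72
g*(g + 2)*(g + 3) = g^3 + 5*g^2 + 6*g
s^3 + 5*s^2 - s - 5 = (s - 1)*(s + 1)*(s + 5)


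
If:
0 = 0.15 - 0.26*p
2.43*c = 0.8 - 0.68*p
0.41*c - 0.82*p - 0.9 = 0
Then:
No Solution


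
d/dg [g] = 1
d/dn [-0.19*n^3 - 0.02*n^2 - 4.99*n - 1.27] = -0.57*n^2 - 0.04*n - 4.99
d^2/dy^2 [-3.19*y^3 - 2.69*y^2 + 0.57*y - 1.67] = -19.14*y - 5.38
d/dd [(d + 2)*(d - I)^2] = (d - I)*(3*d + 4 - I)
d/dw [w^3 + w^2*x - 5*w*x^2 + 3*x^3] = 3*w^2 + 2*w*x - 5*x^2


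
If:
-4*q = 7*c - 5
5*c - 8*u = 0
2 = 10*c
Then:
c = 1/5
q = 9/10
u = 1/8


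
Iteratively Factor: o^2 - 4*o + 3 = (o - 3)*(o - 1)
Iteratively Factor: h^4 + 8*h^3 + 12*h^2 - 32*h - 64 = (h + 4)*(h^3 + 4*h^2 - 4*h - 16) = (h - 2)*(h + 4)*(h^2 + 6*h + 8) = (h - 2)*(h + 4)^2*(h + 2)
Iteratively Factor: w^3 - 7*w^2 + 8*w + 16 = (w - 4)*(w^2 - 3*w - 4) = (w - 4)*(w + 1)*(w - 4)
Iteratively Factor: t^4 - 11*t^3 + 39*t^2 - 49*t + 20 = (t - 5)*(t^3 - 6*t^2 + 9*t - 4) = (t - 5)*(t - 4)*(t^2 - 2*t + 1) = (t - 5)*(t - 4)*(t - 1)*(t - 1)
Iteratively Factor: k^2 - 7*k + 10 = (k - 5)*(k - 2)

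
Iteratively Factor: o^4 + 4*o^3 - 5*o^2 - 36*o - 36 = (o - 3)*(o^3 + 7*o^2 + 16*o + 12) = (o - 3)*(o + 2)*(o^2 + 5*o + 6) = (o - 3)*(o + 2)*(o + 3)*(o + 2)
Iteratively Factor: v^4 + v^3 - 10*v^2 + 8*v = (v)*(v^3 + v^2 - 10*v + 8) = v*(v - 2)*(v^2 + 3*v - 4) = v*(v - 2)*(v + 4)*(v - 1)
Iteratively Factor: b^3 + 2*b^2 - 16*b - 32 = (b + 2)*(b^2 - 16) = (b + 2)*(b + 4)*(b - 4)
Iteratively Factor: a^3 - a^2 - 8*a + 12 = (a - 2)*(a^2 + a - 6) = (a - 2)^2*(a + 3)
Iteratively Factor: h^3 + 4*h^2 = (h)*(h^2 + 4*h) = h*(h + 4)*(h)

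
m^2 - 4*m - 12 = (m - 6)*(m + 2)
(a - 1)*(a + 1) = a^2 - 1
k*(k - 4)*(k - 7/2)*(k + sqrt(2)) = k^4 - 15*k^3/2 + sqrt(2)*k^3 - 15*sqrt(2)*k^2/2 + 14*k^2 + 14*sqrt(2)*k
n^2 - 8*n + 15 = (n - 5)*(n - 3)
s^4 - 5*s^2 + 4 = (s - 2)*(s - 1)*(s + 1)*(s + 2)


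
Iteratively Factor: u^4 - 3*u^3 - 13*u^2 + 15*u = (u + 3)*(u^3 - 6*u^2 + 5*u) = (u - 5)*(u + 3)*(u^2 - u) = u*(u - 5)*(u + 3)*(u - 1)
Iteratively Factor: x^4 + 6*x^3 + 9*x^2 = (x)*(x^3 + 6*x^2 + 9*x) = x*(x + 3)*(x^2 + 3*x) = x^2*(x + 3)*(x + 3)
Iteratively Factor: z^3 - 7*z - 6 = (z + 1)*(z^2 - z - 6) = (z - 3)*(z + 1)*(z + 2)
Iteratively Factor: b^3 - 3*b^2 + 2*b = (b - 1)*(b^2 - 2*b) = (b - 2)*(b - 1)*(b)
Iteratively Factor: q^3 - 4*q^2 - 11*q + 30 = (q - 5)*(q^2 + q - 6) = (q - 5)*(q + 3)*(q - 2)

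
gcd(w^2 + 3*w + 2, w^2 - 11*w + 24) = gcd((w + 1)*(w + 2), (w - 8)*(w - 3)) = 1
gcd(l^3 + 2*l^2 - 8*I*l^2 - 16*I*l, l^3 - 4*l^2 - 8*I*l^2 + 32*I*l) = l^2 - 8*I*l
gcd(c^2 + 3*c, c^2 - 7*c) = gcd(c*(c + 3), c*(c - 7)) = c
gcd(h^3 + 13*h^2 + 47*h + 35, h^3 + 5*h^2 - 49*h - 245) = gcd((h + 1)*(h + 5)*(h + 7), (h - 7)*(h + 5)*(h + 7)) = h^2 + 12*h + 35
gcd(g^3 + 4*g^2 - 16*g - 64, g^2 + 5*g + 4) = g + 4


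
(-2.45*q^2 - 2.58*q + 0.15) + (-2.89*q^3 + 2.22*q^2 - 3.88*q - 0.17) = -2.89*q^3 - 0.23*q^2 - 6.46*q - 0.02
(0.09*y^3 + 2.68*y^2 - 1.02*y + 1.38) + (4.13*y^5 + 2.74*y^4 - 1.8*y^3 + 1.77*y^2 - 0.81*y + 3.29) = 4.13*y^5 + 2.74*y^4 - 1.71*y^3 + 4.45*y^2 - 1.83*y + 4.67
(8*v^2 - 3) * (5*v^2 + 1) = 40*v^4 - 7*v^2 - 3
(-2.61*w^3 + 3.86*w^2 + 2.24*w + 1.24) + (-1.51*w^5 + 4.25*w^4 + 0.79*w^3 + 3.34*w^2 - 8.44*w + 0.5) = -1.51*w^5 + 4.25*w^4 - 1.82*w^3 + 7.2*w^2 - 6.2*w + 1.74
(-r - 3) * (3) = -3*r - 9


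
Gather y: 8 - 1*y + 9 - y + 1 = 18 - 2*y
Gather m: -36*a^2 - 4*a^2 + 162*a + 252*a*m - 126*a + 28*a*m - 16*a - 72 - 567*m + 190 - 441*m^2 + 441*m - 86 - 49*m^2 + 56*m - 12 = -40*a^2 + 20*a - 490*m^2 + m*(280*a - 70) + 20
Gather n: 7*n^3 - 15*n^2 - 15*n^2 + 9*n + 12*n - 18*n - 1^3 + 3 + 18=7*n^3 - 30*n^2 + 3*n + 20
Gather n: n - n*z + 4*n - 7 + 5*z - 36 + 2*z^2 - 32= n*(5 - z) + 2*z^2 + 5*z - 75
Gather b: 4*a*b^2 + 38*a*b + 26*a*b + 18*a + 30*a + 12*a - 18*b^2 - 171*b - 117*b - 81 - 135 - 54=60*a + b^2*(4*a - 18) + b*(64*a - 288) - 270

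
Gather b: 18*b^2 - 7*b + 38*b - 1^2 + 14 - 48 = 18*b^2 + 31*b - 35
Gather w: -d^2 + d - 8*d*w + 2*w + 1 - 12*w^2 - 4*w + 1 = -d^2 + d - 12*w^2 + w*(-8*d - 2) + 2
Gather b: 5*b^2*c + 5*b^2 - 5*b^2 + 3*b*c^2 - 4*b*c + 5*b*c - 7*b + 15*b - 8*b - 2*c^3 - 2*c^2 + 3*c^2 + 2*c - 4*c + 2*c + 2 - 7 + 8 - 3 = 5*b^2*c + b*(3*c^2 + c) - 2*c^3 + c^2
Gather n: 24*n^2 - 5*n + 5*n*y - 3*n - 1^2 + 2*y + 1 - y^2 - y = 24*n^2 + n*(5*y - 8) - y^2 + y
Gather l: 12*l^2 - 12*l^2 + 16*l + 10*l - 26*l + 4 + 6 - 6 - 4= 0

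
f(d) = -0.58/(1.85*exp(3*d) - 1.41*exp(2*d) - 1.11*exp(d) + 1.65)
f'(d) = -0.58*(-5.55*exp(3*d) + 2.82*exp(2*d) + 1.11*exp(d))/(1.85*exp(3*d) - 1.41*exp(2*d) - 1.11*exp(d) + 1.65)^2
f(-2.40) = -0.38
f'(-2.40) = -0.03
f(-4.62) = -0.35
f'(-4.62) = -0.00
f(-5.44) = -0.35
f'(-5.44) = -0.00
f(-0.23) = -0.72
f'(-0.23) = 0.11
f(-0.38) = -0.70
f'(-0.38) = -0.26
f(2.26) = -0.00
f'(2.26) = 0.00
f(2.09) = -0.00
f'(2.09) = 0.00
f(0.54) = -0.12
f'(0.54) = 0.42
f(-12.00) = -0.35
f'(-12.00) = 0.00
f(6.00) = 0.00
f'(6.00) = 0.00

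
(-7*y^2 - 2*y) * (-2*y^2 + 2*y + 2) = 14*y^4 - 10*y^3 - 18*y^2 - 4*y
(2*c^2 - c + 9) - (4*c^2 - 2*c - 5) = -2*c^2 + c + 14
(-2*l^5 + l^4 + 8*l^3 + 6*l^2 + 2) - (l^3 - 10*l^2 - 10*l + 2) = -2*l^5 + l^4 + 7*l^3 + 16*l^2 + 10*l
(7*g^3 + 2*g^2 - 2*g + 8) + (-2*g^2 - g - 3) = 7*g^3 - 3*g + 5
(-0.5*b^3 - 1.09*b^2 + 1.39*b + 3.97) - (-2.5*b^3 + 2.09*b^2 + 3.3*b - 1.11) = 2.0*b^3 - 3.18*b^2 - 1.91*b + 5.08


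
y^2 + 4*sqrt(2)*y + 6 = (y + sqrt(2))*(y + 3*sqrt(2))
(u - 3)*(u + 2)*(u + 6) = u^3 + 5*u^2 - 12*u - 36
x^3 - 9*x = x*(x - 3)*(x + 3)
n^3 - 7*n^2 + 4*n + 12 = (n - 6)*(n - 2)*(n + 1)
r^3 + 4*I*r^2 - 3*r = r*(r + I)*(r + 3*I)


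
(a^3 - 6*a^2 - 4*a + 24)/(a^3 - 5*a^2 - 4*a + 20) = (a - 6)/(a - 5)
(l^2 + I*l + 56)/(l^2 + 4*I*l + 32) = (l - 7*I)/(l - 4*I)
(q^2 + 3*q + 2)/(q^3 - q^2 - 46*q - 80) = (q + 1)/(q^2 - 3*q - 40)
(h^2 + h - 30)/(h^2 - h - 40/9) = 9*(-h^2 - h + 30)/(-9*h^2 + 9*h + 40)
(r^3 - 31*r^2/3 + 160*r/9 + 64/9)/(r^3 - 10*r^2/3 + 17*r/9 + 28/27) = 3*(3*r^2 - 32*r + 64)/(9*r^2 - 33*r + 28)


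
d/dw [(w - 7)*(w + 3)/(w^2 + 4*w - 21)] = 8*(w^2 + 21)/(w^4 + 8*w^3 - 26*w^2 - 168*w + 441)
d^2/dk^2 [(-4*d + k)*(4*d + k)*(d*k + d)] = 2*d*(3*k + 1)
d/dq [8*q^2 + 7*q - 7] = 16*q + 7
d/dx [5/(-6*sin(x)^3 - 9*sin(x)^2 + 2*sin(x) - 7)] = 10*(9*sin(x)^2 + 9*sin(x) - 1)*cos(x)/(6*sin(x)^3 + 9*sin(x)^2 - 2*sin(x) + 7)^2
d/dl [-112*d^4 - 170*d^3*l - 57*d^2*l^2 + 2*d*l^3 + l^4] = -170*d^3 - 114*d^2*l + 6*d*l^2 + 4*l^3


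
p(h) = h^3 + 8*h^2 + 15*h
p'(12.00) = 639.00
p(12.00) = 3060.00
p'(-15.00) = 450.00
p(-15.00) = -1800.00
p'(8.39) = 360.42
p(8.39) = 1279.58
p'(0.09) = 16.46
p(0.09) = 1.42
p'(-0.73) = 4.92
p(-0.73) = -7.08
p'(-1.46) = -1.97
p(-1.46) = -7.96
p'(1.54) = 46.75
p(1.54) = 45.73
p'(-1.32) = -0.89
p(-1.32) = -8.16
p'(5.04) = 171.84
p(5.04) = 406.84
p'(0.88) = 31.40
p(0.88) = 20.08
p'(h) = 3*h^2 + 16*h + 15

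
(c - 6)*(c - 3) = c^2 - 9*c + 18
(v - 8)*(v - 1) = v^2 - 9*v + 8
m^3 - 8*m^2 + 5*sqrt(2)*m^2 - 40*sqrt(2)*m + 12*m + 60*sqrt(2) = (m - 6)*(m - 2)*(m + 5*sqrt(2))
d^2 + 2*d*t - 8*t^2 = (d - 2*t)*(d + 4*t)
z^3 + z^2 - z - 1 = (z - 1)*(z + 1)^2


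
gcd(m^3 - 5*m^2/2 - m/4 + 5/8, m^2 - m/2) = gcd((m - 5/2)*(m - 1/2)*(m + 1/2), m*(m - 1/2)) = m - 1/2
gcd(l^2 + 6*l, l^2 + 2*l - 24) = l + 6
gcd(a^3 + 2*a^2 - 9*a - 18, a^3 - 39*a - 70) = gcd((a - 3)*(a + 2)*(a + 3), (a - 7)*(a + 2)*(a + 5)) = a + 2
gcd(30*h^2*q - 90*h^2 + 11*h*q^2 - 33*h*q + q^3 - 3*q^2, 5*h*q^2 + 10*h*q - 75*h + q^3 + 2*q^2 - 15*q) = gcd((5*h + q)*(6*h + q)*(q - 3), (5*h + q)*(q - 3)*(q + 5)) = 5*h*q - 15*h + q^2 - 3*q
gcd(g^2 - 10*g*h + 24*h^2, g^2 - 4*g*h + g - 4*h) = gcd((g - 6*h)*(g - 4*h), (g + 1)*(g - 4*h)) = g - 4*h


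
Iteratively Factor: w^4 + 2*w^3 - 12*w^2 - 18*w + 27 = (w - 1)*(w^3 + 3*w^2 - 9*w - 27) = (w - 3)*(w - 1)*(w^2 + 6*w + 9) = (w - 3)*(w - 1)*(w + 3)*(w + 3)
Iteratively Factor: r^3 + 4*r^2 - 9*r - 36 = (r + 4)*(r^2 - 9) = (r - 3)*(r + 4)*(r + 3)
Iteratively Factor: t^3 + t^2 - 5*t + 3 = (t - 1)*(t^2 + 2*t - 3) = (t - 1)*(t + 3)*(t - 1)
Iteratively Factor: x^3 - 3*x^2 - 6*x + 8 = (x + 2)*(x^2 - 5*x + 4) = (x - 1)*(x + 2)*(x - 4)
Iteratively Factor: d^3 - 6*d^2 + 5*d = (d)*(d^2 - 6*d + 5) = d*(d - 5)*(d - 1)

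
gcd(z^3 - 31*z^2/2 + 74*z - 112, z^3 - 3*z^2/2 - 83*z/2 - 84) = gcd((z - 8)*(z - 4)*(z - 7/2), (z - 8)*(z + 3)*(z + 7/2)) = z - 8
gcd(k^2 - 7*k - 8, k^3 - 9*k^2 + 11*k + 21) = k + 1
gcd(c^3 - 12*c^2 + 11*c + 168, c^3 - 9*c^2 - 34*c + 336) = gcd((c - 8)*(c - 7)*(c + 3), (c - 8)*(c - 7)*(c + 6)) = c^2 - 15*c + 56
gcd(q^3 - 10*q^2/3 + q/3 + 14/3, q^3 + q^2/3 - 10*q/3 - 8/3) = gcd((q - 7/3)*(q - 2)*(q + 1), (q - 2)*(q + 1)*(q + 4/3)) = q^2 - q - 2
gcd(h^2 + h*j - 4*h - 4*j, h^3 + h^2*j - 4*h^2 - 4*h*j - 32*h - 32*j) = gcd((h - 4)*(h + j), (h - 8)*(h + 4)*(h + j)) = h + j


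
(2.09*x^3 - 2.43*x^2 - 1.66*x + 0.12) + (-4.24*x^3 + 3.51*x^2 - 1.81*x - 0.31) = -2.15*x^3 + 1.08*x^2 - 3.47*x - 0.19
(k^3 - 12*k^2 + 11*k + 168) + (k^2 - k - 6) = k^3 - 11*k^2 + 10*k + 162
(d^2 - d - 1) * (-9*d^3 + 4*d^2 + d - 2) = -9*d^5 + 13*d^4 + 6*d^3 - 7*d^2 + d + 2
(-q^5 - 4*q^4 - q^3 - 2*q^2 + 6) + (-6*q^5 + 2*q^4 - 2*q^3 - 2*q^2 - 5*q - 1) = -7*q^5 - 2*q^4 - 3*q^3 - 4*q^2 - 5*q + 5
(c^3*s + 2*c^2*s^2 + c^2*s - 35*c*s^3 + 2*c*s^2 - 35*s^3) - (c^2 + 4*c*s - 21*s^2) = c^3*s + 2*c^2*s^2 + c^2*s - c^2 - 35*c*s^3 + 2*c*s^2 - 4*c*s - 35*s^3 + 21*s^2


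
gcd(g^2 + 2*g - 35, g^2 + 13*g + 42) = g + 7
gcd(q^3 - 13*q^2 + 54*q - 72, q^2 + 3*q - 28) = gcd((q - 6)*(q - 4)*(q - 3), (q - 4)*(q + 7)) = q - 4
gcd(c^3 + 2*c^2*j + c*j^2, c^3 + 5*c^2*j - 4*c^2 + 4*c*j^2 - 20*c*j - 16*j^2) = c + j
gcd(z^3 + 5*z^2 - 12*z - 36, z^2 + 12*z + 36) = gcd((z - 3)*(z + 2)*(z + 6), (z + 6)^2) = z + 6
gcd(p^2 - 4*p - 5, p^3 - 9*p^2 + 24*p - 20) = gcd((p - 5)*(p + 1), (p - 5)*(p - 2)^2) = p - 5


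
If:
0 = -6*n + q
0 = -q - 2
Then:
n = -1/3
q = -2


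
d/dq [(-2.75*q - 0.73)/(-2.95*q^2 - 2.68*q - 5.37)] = (-8.1125*q^2 - 4.307*q + 12.8111)/(8.7025*q^4 + 15.812*q^3 + 38.8654*q^2 + 28.7832*q + 28.8369)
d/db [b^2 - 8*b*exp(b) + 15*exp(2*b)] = -8*b*exp(b) + 2*b + 30*exp(2*b) - 8*exp(b)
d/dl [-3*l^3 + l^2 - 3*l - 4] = -9*l^2 + 2*l - 3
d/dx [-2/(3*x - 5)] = 6/(3*x - 5)^2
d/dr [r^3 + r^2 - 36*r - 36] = 3*r^2 + 2*r - 36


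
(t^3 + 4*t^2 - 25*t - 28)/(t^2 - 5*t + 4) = (t^2 + 8*t + 7)/(t - 1)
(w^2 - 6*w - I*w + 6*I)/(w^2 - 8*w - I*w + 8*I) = (w - 6)/(w - 8)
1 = 1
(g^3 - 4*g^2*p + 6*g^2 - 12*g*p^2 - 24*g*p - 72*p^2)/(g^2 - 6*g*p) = g + 2*p + 6 + 12*p/g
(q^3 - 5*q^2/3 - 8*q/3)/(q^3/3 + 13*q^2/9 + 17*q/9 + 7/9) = 3*q*(3*q - 8)/(3*q^2 + 10*q + 7)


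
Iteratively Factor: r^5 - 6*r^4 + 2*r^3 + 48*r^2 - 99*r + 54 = (r + 3)*(r^4 - 9*r^3 + 29*r^2 - 39*r + 18) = (r - 1)*(r + 3)*(r^3 - 8*r^2 + 21*r - 18) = (r - 2)*(r - 1)*(r + 3)*(r^2 - 6*r + 9) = (r - 3)*(r - 2)*(r - 1)*(r + 3)*(r - 3)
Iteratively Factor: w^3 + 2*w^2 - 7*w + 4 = (w - 1)*(w^2 + 3*w - 4) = (w - 1)^2*(w + 4)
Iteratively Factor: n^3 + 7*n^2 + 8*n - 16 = (n + 4)*(n^2 + 3*n - 4) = (n - 1)*(n + 4)*(n + 4)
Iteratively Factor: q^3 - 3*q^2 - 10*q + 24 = (q - 4)*(q^2 + q - 6) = (q - 4)*(q + 3)*(q - 2)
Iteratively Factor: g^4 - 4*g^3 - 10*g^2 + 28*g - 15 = (g - 5)*(g^3 + g^2 - 5*g + 3) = (g - 5)*(g - 1)*(g^2 + 2*g - 3) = (g - 5)*(g - 1)^2*(g + 3)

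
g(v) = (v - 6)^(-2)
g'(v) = -2/(v - 6)^3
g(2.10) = 0.07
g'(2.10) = 0.03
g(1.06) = 0.04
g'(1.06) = 0.02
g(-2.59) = 0.01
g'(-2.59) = 0.00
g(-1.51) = 0.02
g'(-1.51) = 0.00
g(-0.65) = 0.02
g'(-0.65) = 0.01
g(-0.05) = 0.03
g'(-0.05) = 0.01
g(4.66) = 0.56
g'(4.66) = 0.83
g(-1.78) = 0.02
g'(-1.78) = 0.00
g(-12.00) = 0.00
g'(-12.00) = 0.00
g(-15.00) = 0.00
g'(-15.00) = 0.00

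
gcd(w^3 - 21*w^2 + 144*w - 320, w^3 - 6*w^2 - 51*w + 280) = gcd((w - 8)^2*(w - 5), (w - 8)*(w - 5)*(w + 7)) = w^2 - 13*w + 40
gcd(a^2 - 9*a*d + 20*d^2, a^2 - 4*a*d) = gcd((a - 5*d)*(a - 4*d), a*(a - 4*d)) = a - 4*d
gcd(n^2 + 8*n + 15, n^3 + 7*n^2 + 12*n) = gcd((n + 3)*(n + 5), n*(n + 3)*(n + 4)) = n + 3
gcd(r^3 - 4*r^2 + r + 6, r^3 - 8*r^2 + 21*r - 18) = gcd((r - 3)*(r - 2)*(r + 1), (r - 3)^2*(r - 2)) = r^2 - 5*r + 6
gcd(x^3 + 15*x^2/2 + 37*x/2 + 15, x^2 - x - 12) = x + 3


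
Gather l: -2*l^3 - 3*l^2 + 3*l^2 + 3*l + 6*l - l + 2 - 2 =-2*l^3 + 8*l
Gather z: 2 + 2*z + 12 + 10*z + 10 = 12*z + 24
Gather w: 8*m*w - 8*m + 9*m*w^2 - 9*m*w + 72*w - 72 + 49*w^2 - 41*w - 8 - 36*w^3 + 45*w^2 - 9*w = -8*m - 36*w^3 + w^2*(9*m + 94) + w*(22 - m) - 80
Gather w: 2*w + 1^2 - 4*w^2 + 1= -4*w^2 + 2*w + 2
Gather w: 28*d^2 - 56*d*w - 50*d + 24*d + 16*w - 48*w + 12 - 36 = 28*d^2 - 26*d + w*(-56*d - 32) - 24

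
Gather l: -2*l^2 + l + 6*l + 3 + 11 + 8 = -2*l^2 + 7*l + 22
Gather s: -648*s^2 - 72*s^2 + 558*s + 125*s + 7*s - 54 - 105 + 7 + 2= -720*s^2 + 690*s - 150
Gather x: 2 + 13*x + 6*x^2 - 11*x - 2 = 6*x^2 + 2*x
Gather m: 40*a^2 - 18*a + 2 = 40*a^2 - 18*a + 2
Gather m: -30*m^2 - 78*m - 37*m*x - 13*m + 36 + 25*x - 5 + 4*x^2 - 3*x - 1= -30*m^2 + m*(-37*x - 91) + 4*x^2 + 22*x + 30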